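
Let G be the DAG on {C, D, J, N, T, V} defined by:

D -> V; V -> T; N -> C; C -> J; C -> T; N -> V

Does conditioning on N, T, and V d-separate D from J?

Enumerating the 2 paths from D to J and testing each for blocking by {N, T, V}:
Path 1: D → V → T ← C → J
  V is a chain here and V is conditioned on, so the path is blocked at V.
Path 2: D → V ← N → C → J
  N is a fork here and N is conditioned on, so the path is blocked at N.
All paths are blocked; D ⊥ J | {N, T, V} holds.

Yes — D and J are d-separated given {N, T, V}.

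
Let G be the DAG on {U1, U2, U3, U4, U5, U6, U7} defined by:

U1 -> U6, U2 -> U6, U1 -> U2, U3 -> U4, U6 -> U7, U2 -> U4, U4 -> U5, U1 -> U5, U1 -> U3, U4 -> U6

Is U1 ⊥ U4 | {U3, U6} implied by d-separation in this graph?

No

There are 6 undirected paths between U1 and U4; checking each against the conditioning set {U3, U6}:
Path 1: U1 → U3 → U4
  U3 is a chain here and U3 is conditioned on, so the path is blocked at U3.
Path 2: U1 → U5 ← U4
  U5 is a collider here and neither U5 nor any of its descendants is conditioned on, so the collider stays closed — the path is blocked at U5.
Path 3: U1 → U2 → U4
  U2 is a chain and U2 is not conditioned on — no node blocks this path, so it is active.
Path 4: U1 → U2 → U6 ← U4
  U2 is a chain and U2 is not conditioned on; U6 is a collider and U6 is conditioned on, which opens it — no node blocks this path, so it is active.
Path 5: U1 → U6 ← U4
  U6 is a collider and U6 is conditioned on, which opens it — no node blocks this path, so it is active.
Path 6: U1 → U6 ← U2 → U4
  U6 is a collider and U6 is conditioned on, which opens it; U2 is a fork and U2 is not conditioned on — no node blocks this path, so it is active.
Since the path U1 → U2 → U4 is active, U1 and U4 are not d-separated given {U3, U6}.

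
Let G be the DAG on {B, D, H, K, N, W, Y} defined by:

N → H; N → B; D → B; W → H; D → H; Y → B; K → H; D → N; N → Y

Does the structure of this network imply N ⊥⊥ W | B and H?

We examine all 4 paths between N and W:
Path 1: N → H ← W
  H is a collider and H is conditioned on, which opens it — no node blocks this path, so it is active.
Path 2: N → Y → B ← D → H ← W
  Y is a chain and Y is not conditioned on; B is a collider and B is conditioned on, which opens it; D is a fork and D is not conditioned on; H is a collider and H is conditioned on, which opens it — no node blocks this path, so it is active.
Path 3: N ← D → H ← W
  D is a fork and D is not conditioned on; H is a collider and H is conditioned on, which opens it — no node blocks this path, so it is active.
Path 4: N → B ← D → H ← W
  B is a collider and B is conditioned on, which opens it; D is a fork and D is not conditioned on; H is a collider and H is conditioned on, which opens it — no node blocks this path, so it is active.
At least one path is unblocked, so d-separation fails.

No — N and W are not d-separated given {B, H}.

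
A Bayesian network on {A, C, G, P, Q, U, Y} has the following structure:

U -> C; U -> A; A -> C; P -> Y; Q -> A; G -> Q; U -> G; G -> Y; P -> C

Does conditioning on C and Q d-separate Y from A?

We examine all 6 paths between Y and A:
  1. Y ← P → C ← A — P:fork[open]; C:collider[open] ⇒ active
  2. Y ← P → C ← U → A — P:fork[open]; C:collider[open]; U:fork[open] ⇒ active
  3. Y ← P → C ← U → G → Q → A — P:fork[open]; C:collider[open]; U:fork[open]; G:chain[open]; Q:chain[blocks] ⇒ blocked
  4. Y ← G ← U → A — G:chain[open]; U:fork[open] ⇒ active
  5. Y ← G ← U → C ← A — G:chain[open]; U:fork[open]; C:collider[open] ⇒ active
  6. Y ← G → Q → A — G:fork[open]; Q:chain[blocks] ⇒ blocked
Since the path Y ← P → C ← A is active, Y and A are not d-separated given {C, Q}.

No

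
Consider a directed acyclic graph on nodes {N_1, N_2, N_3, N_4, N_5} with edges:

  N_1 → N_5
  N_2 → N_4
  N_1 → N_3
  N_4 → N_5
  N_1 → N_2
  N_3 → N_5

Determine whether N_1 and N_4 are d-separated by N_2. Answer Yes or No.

There are 3 undirected paths between N_1 and N_4; checking each against the conditioning set {N_2}:
Path 1: N_1 → N_3 → N_5 ← N_4
  N_5 is a collider here and neither N_5 nor any of its descendants is conditioned on, so the collider stays closed — the path is blocked at N_5.
Path 2: N_1 → N_5 ← N_4
  N_5 is a collider here and neither N_5 nor any of its descendants is conditioned on, so the collider stays closed — the path is blocked at N_5.
Path 3: N_1 → N_2 → N_4
  N_2 is a chain here and N_2 is conditioned on, so the path is blocked at N_2.
All paths are blocked; N_1 ⊥ N_4 | {N_2} holds.

Yes — N_1 and N_4 are d-separated given {N_2}.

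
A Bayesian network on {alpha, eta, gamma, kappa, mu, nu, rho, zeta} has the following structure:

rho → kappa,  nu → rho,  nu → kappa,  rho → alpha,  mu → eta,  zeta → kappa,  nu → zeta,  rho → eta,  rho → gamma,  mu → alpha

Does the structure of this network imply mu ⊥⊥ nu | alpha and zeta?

No

6 paths connect mu and nu; each must be blocked for d-separation to hold:
Path 1: mu → eta ← rho → kappa ← nu
  eta is a collider here and neither eta nor any of its descendants is conditioned on, so the collider stays closed — the path is blocked at eta.
Path 2: mu → eta ← rho → kappa ← zeta ← nu
  eta is a collider here and neither eta nor any of its descendants is conditioned on, so the collider stays closed — the path is blocked at eta.
Path 3: mu → eta ← rho ← nu
  eta is a collider here and neither eta nor any of its descendants is conditioned on, so the collider stays closed — the path is blocked at eta.
Path 4: mu → alpha ← rho → kappa ← nu
  kappa is a collider here and neither kappa nor any of its descendants is conditioned on, so the collider stays closed — the path is blocked at kappa.
Path 5: mu → alpha ← rho → kappa ← zeta ← nu
  kappa is a collider here and neither kappa nor any of its descendants is conditioned on, so the collider stays closed — the path is blocked at kappa.
Path 6: mu → alpha ← rho ← nu
  alpha is a collider and alpha is conditioned on, which opens it; rho is a chain and rho is not conditioned on — no node blocks this path, so it is active.
Since the path mu → alpha ← rho ← nu is active, mu and nu are not d-separated given {alpha, zeta}.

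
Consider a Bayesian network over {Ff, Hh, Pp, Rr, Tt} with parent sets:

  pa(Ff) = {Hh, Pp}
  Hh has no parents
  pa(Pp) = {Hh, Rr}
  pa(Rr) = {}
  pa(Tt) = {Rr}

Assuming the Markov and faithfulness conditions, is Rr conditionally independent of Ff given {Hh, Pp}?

Enumerating the 2 paths from Rr to Ff and testing each for blocking by {Hh, Pp}:
Path 1: Rr → Pp ← Hh → Ff
  Hh is a fork here and Hh is conditioned on, so the path is blocked at Hh.
Path 2: Rr → Pp → Ff
  Pp is a chain here and Pp is conditioned on, so the path is blocked at Pp.
All paths are blocked; Rr ⊥ Ff | {Hh, Pp} holds.

Yes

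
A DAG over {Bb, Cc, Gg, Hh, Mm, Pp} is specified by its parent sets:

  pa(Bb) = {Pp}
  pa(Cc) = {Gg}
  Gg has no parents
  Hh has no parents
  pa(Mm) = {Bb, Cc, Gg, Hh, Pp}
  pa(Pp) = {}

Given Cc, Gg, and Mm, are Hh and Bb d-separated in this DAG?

We examine all 2 paths between Hh and Bb:
  1. Hh → Mm ← Bb — Mm:collider[open] ⇒ active
  2. Hh → Mm ← Pp → Bb — Mm:collider[open]; Pp:fork[open] ⇒ active
At least one path is unblocked, so d-separation fails.

No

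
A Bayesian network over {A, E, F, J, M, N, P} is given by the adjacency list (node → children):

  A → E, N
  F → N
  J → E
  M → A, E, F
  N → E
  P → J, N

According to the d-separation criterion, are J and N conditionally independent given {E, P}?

We examine all 6 paths between J and N:
Path 1: J → E ← A ← M → F → N
  E is a collider and E is conditioned on, which opens it; A is a chain and A is not conditioned on; M is a fork and M is not conditioned on; F is a chain and F is not conditioned on — no node blocks this path, so it is active.
Path 2: J → E ← A → N
  E is a collider and E is conditioned on, which opens it; A is a fork and A is not conditioned on — no node blocks this path, so it is active.
Path 3: J → E ← M → A → N
  E is a collider and E is conditioned on, which opens it; M is a fork and M is not conditioned on; A is a chain and A is not conditioned on — no node blocks this path, so it is active.
Path 4: J → E ← M → F → N
  E is a collider and E is conditioned on, which opens it; M is a fork and M is not conditioned on; F is a chain and F is not conditioned on — no node blocks this path, so it is active.
Path 5: J → E ← N
  E is a collider and E is conditioned on, which opens it — no node blocks this path, so it is active.
Path 6: J ← P → N
  P is a fork here and P is conditioned on, so the path is blocked at P.
Because an active path exists, J and N are not d-separated.

No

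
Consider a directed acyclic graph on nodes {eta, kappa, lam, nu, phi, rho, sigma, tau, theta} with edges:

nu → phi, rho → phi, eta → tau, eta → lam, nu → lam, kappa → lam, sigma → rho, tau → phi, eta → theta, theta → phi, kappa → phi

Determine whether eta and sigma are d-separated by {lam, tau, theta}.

4 paths connect eta and sigma; each must be blocked for d-separation to hold:
  1. eta → tau → phi ← rho ← sigma — tau:chain[blocks]; phi:collider[blocks]; rho:chain[open] ⇒ blocked
  2. eta → theta → phi ← rho ← sigma — theta:chain[blocks]; phi:collider[blocks]; rho:chain[open] ⇒ blocked
  3. eta → lam ← kappa → phi ← rho ← sigma — lam:collider[open]; kappa:fork[open]; phi:collider[blocks]; rho:chain[open] ⇒ blocked
  4. eta → lam ← nu → phi ← rho ← sigma — lam:collider[open]; nu:fork[open]; phi:collider[blocks]; rho:chain[open] ⇒ blocked
All paths are blocked; eta ⊥ sigma | {lam, tau, theta} holds.

Yes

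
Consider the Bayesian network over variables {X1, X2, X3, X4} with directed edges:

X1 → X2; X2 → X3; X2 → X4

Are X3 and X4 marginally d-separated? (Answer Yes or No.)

The only undirected path from X3 to X4 is:
Path 1: X3 ← X2 → X4
  X2 is a fork and X2 is not conditioned on — no node blocks this path, so it is active.
Since the path X3 ← X2 → X4 is active, X3 and X4 are not d-separated given ∅.

No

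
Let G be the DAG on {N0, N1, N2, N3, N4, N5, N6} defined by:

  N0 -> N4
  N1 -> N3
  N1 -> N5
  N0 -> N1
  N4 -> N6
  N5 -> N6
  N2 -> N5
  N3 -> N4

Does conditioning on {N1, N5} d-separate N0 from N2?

Yes

We examine all 4 paths between N0 and N2:
Path 1: N0 → N4 ← N3 ← N1 → N5 ← N2
  N4 is a collider here and neither N4 nor any of its descendants is conditioned on, so the collider stays closed — the path is blocked at N4.
Path 2: N0 → N4 → N6 ← N5 ← N2
  N6 is a collider here and neither N6 nor any of its descendants is conditioned on, so the collider stays closed — the path is blocked at N6.
Path 3: N0 → N1 → N3 → N4 → N6 ← N5 ← N2
  N1 is a chain here and N1 is conditioned on, so the path is blocked at N1.
Path 4: N0 → N1 → N5 ← N2
  N1 is a chain here and N1 is conditioned on, so the path is blocked at N1.
All paths are blocked; N0 ⊥ N2 | {N1, N5} holds.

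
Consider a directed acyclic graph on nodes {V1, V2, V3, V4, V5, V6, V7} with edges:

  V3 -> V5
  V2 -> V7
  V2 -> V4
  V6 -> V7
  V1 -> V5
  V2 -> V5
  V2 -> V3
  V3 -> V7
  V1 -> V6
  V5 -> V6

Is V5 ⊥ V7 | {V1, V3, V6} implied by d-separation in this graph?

6 paths connect V5 and V7; each must be blocked for d-separation to hold:
  1. V5 ← V2 → V3 → V7 — V2:fork[open]; V3:chain[blocks] ⇒ blocked
  2. V5 ← V2 → V7 — V2:fork[open] ⇒ active
  3. V5 ← V1 → V6 → V7 — V1:fork[blocks]; V6:chain[blocks] ⇒ blocked
  4. V5 ← V3 ← V2 → V7 — V3:chain[blocks]; V2:fork[open] ⇒ blocked
  5. V5 ← V3 → V7 — V3:fork[blocks] ⇒ blocked
  6. V5 → V6 → V7 — V6:chain[blocks] ⇒ blocked
Since the path V5 ← V2 → V7 is active, V5 and V7 are not d-separated given {V1, V3, V6}.

No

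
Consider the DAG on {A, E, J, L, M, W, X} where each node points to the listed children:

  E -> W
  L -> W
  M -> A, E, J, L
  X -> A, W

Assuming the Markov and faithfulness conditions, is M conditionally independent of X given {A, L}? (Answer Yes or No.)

No — M and X are not d-separated given {A, L}.

3 paths connect M and X; each must be blocked for d-separation to hold:
  1. M → E → W ← X — E:chain[open]; W:collider[blocks] ⇒ blocked
  2. M → L → W ← X — L:chain[blocks]; W:collider[blocks] ⇒ blocked
  3. M → A ← X — A:collider[open] ⇒ active
Since the path M → A ← X is active, M and X are not d-separated given {A, L}.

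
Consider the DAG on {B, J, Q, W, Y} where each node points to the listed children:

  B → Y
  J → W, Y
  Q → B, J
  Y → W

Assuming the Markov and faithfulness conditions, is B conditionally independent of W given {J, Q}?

No

4 paths connect B and W; each must be blocked for d-separation to hold:
Path 1: B → Y → W
  Y is a chain and Y is not conditioned on — no node blocks this path, so it is active.
Path 2: B → Y ← J → W
  Y is a collider here and neither Y nor any of its descendants is conditioned on, so the collider stays closed — the path is blocked at Y.
Path 3: B ← Q → J → Y → W
  Q is a fork here and Q is conditioned on, so the path is blocked at Q.
Path 4: B ← Q → J → W
  Q is a fork here and Q is conditioned on, so the path is blocked at Q.
At least one path is unblocked, so d-separation fails.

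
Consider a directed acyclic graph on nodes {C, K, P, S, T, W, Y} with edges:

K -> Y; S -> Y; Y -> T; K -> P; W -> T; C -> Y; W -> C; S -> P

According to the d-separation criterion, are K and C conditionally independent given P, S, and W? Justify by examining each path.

Enumerating the 4 paths from K to C and testing each for blocking by {P, S, W}:
Path 1: K → P ← S → Y ← C
  S is a fork here and S is conditioned on, so the path is blocked at S.
Path 2: K → P ← S → Y → T ← W → C
  S is a fork here and S is conditioned on, so the path is blocked at S.
Path 3: K → Y ← C
  Y is a collider here and neither Y nor any of its descendants is conditioned on, so the collider stays closed — the path is blocked at Y.
Path 4: K → Y → T ← W → C
  T is a collider here and neither T nor any of its descendants is conditioned on, so the collider stays closed — the path is blocked at T.
All paths are blocked; K ⊥ C | {P, S, W} holds.

Yes — K and C are d-separated given {P, S, W}.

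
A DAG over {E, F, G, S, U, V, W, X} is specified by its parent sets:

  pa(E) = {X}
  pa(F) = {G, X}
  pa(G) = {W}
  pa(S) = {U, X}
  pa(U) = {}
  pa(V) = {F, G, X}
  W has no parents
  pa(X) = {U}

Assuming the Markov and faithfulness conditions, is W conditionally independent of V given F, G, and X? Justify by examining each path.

We examine all 3 paths between W and V:
Path 1: W → G → V
  G is a chain here and G is conditioned on, so the path is blocked at G.
Path 2: W → G → F → V
  G is a chain here and G is conditioned on, so the path is blocked at G.
Path 3: W → G → F ← X → V
  G is a chain here and G is conditioned on, so the path is blocked at G.
Every path is blocked, so W and V are d-separated given {F, G, X}.

Yes — W and V are d-separated given {F, G, X}.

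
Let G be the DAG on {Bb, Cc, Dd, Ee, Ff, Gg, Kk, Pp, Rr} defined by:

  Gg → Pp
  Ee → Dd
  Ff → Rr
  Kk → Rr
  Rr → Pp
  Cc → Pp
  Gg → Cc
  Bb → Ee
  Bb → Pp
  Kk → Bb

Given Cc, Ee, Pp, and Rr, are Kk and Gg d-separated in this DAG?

There are 4 undirected paths between Kk and Gg; checking each against the conditioning set {Cc, Ee, Pp, Rr}:
Path 1: Kk → Rr → Pp ← Gg
  Rr is a chain here and Rr is conditioned on, so the path is blocked at Rr.
Path 2: Kk → Rr → Pp ← Cc ← Gg
  Rr is a chain here and Rr is conditioned on, so the path is blocked at Rr.
Path 3: Kk → Bb → Pp ← Gg
  Bb is a chain and Bb is not conditioned on; Pp is a collider and Pp is conditioned on, which opens it — no node blocks this path, so it is active.
Path 4: Kk → Bb → Pp ← Cc ← Gg
  Cc is a chain here and Cc is conditioned on, so the path is blocked at Cc.
At least one path is unblocked, so d-separation fails.

No — Kk and Gg are not d-separated given {Cc, Ee, Pp, Rr}.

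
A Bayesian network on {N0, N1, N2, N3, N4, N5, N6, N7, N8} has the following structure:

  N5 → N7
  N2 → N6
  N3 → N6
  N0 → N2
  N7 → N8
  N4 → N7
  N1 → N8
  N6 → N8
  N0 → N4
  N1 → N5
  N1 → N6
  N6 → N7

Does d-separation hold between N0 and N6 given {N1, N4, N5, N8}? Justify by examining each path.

We examine all 6 paths between N0 and N6:
  1. N0 → N4 → N7 → N8 ← N1 → N6 — N4:chain[blocks]; N7:chain[open]; N8:collider[open]; N1:fork[blocks] ⇒ blocked
  2. N0 → N4 → N7 → N8 ← N6 — N4:chain[blocks]; N7:chain[open]; N8:collider[open] ⇒ blocked
  3. N0 → N4 → N7 ← N5 ← N1 → N8 ← N6 — N4:chain[blocks]; N7:collider[open]; N5:chain[blocks]; N1:fork[blocks]; N8:collider[open] ⇒ blocked
  4. N0 → N4 → N7 ← N5 ← N1 → N6 — N4:chain[blocks]; N7:collider[open]; N5:chain[blocks]; N1:fork[blocks] ⇒ blocked
  5. N0 → N4 → N7 ← N6 — N4:chain[blocks]; N7:collider[open] ⇒ blocked
  6. N0 → N2 → N6 — N2:chain[open] ⇒ active
At least one path is unblocked, so d-separation fails.

No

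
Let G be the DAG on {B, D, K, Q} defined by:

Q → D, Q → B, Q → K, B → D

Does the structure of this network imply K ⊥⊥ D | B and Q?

Yes — K and D are d-separated given {B, Q}.

Enumerating the 2 paths from K to D and testing each for blocking by {B, Q}:
Path 1: K ← Q → D
  Q is a fork here and Q is conditioned on, so the path is blocked at Q.
Path 2: K ← Q → B → D
  Q is a fork here and Q is conditioned on, so the path is blocked at Q.
Since every path is blocked, d-separation holds.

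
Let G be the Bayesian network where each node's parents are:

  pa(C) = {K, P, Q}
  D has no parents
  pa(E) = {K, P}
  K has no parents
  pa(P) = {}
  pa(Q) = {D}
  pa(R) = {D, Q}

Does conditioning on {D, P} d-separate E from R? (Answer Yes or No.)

Yes

Enumerating the 4 paths from E to R and testing each for blocking by {D, P}:
Path 1: E ← P → C ← Q → R
  P is a fork here and P is conditioned on, so the path is blocked at P.
Path 2: E ← P → C ← Q ← D → R
  P is a fork here and P is conditioned on, so the path is blocked at P.
Path 3: E ← K → C ← Q → R
  C is a collider here and neither C nor any of its descendants is conditioned on, so the collider stays closed — the path is blocked at C.
Path 4: E ← K → C ← Q ← D → R
  C is a collider here and neither C nor any of its descendants is conditioned on, so the collider stays closed — the path is blocked at C.
Every path is blocked, so E and R are d-separated given {D, P}.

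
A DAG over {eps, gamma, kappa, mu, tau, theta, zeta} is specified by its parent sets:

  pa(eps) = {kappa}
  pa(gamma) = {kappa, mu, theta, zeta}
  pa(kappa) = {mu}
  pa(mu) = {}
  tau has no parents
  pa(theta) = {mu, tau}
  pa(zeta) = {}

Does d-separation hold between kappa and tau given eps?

4 paths connect kappa and tau; each must be blocked for d-separation to hold:
Path 1: kappa → gamma ← theta ← tau
  gamma is a collider here and neither gamma nor any of its descendants is conditioned on, so the collider stays closed — the path is blocked at gamma.
Path 2: kappa → gamma ← mu → theta ← tau
  gamma is a collider here and neither gamma nor any of its descendants is conditioned on, so the collider stays closed — the path is blocked at gamma.
Path 3: kappa ← mu → theta ← tau
  theta is a collider here and neither theta nor any of its descendants is conditioned on, so the collider stays closed — the path is blocked at theta.
Path 4: kappa ← mu → gamma ← theta ← tau
  gamma is a collider here and neither gamma nor any of its descendants is conditioned on, so the collider stays closed — the path is blocked at gamma.
Every path is blocked, so kappa and tau are d-separated given {eps}.

Yes — kappa and tau are d-separated given {eps}.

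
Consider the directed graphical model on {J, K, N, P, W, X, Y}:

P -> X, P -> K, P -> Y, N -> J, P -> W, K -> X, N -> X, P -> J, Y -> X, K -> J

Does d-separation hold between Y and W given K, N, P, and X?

Yes

Enumerating the 6 paths from Y to W and testing each for blocking by {K, N, P, X}:
  1. Y ← P → W — P:fork[blocks] ⇒ blocked
  2. Y → X ← K ← P → W — X:collider[open]; K:chain[blocks]; P:fork[blocks] ⇒ blocked
  3. Y → X ← K → J ← P → W — X:collider[open]; K:fork[blocks]; J:collider[blocks]; P:fork[blocks] ⇒ blocked
  4. Y → X ← P → W — X:collider[open]; P:fork[blocks] ⇒ blocked
  5. Y → X ← N → J ← K ← P → W — X:collider[open]; N:fork[blocks]; J:collider[blocks]; K:chain[blocks]; P:fork[blocks] ⇒ blocked
  6. Y → X ← N → J ← P → W — X:collider[open]; N:fork[blocks]; J:collider[blocks]; P:fork[blocks] ⇒ blocked
All paths are blocked; Y ⊥ W | {K, N, P, X} holds.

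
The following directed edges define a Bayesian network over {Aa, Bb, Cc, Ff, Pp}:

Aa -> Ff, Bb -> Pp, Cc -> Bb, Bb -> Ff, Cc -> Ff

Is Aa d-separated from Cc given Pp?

Enumerating the 2 paths from Aa to Cc and testing each for blocking by {Pp}:
Path 1: Aa → Ff ← Cc
  Ff is a collider here and neither Ff nor any of its descendants is conditioned on, so the collider stays closed — the path is blocked at Ff.
Path 2: Aa → Ff ← Bb ← Cc
  Ff is a collider here and neither Ff nor any of its descendants is conditioned on, so the collider stays closed — the path is blocked at Ff.
Since every path is blocked, d-separation holds.

Yes — Aa and Cc are d-separated given {Pp}.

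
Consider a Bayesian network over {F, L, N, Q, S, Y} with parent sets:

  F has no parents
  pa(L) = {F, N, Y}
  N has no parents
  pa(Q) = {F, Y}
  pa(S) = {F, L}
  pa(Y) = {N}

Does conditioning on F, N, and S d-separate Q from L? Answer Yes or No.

No

We examine all 4 paths between Q and L:
Path 1: Q ← Y ← N → L
  N is a fork here and N is conditioned on, so the path is blocked at N.
Path 2: Q ← Y → L
  Y is a fork and Y is not conditioned on — no node blocks this path, so it is active.
Path 3: Q ← F → L
  F is a fork here and F is conditioned on, so the path is blocked at F.
Path 4: Q ← F → S ← L
  F is a fork here and F is conditioned on, so the path is blocked at F.
At least one path is unblocked, so d-separation fails.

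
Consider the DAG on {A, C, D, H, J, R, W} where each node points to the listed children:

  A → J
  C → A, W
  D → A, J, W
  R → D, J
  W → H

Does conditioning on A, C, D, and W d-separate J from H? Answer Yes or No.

We examine all 6 paths between J and H:
Path 1: J ← A ← C → W → H
  A is a chain here and A is conditioned on, so the path is blocked at A.
Path 2: J ← A ← D → W → H
  A is a chain here and A is conditioned on, so the path is blocked at A.
Path 3: J ← D → W → H
  D is a fork here and D is conditioned on, so the path is blocked at D.
Path 4: J ← D → A ← C → W → H
  D is a fork here and D is conditioned on, so the path is blocked at D.
Path 5: J ← R → D → W → H
  D is a chain here and D is conditioned on, so the path is blocked at D.
Path 6: J ← R → D → A ← C → W → H
  D is a chain here and D is conditioned on, so the path is blocked at D.
Since every path is blocked, d-separation holds.

Yes — J and H are d-separated given {A, C, D, W}.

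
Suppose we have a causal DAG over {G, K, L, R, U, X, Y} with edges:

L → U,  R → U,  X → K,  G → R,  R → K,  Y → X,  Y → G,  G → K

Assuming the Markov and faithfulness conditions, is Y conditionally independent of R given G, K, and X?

Yes

4 paths connect Y and R; each must be blocked for d-separation to hold:
Path 1: Y → G → K ← R
  G is a chain here and G is conditioned on, so the path is blocked at G.
Path 2: Y → G → R
  G is a chain here and G is conditioned on, so the path is blocked at G.
Path 3: Y → X → K ← G → R
  X is a chain here and X is conditioned on, so the path is blocked at X.
Path 4: Y → X → K ← R
  X is a chain here and X is conditioned on, so the path is blocked at X.
Since every path is blocked, d-separation holds.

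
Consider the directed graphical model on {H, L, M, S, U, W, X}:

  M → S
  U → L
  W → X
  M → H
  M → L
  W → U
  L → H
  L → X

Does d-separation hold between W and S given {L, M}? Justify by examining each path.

Yes

There are 4 undirected paths between W and S; checking each against the conditioning set {L, M}:
Path 1: W → U → L ← M → S
  M is a fork here and M is conditioned on, so the path is blocked at M.
Path 2: W → U → L → H ← M → S
  L is a chain here and L is conditioned on, so the path is blocked at L.
Path 3: W → X ← L ← M → S
  X is a collider here and neither X nor any of its descendants is conditioned on, so the collider stays closed — the path is blocked at X.
Path 4: W → X ← L → H ← M → S
  X is a collider here and neither X nor any of its descendants is conditioned on, so the collider stays closed — the path is blocked at X.
Every path is blocked, so W and S are d-separated given {L, M}.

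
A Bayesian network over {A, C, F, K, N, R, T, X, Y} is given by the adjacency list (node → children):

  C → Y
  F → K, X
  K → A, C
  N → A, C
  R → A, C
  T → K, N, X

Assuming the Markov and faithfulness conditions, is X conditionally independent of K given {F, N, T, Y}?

We examine all 6 paths between X and K:
Path 1: X ← T → K
  T is a fork here and T is conditioned on, so the path is blocked at T.
Path 2: X ← T → N → A ← K
  T is a fork here and T is conditioned on, so the path is blocked at T.
Path 3: X ← T → N → A ← R → C ← K
  T is a fork here and T is conditioned on, so the path is blocked at T.
Path 4: X ← T → N → C ← K
  T is a fork here and T is conditioned on, so the path is blocked at T.
Path 5: X ← T → N → C ← R → A ← K
  T is a fork here and T is conditioned on, so the path is blocked at T.
Path 6: X ← F → K
  F is a fork here and F is conditioned on, so the path is blocked at F.
Since every path is blocked, d-separation holds.

Yes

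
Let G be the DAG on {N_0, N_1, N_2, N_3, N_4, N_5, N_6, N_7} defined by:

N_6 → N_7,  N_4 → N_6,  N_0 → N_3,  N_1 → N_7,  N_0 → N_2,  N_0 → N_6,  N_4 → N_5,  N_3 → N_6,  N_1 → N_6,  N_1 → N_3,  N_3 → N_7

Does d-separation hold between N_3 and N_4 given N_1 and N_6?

Enumerating the 6 paths from N_3 to N_4 and testing each for blocking by {N_1, N_6}:
Path 1: N_3 → N_7 ← N_1 → N_6 ← N_4
  N_7 is a collider here and neither N_7 nor any of its descendants is conditioned on, so the collider stays closed — the path is blocked at N_7.
Path 2: N_3 → N_7 ← N_6 ← N_4
  N_7 is a collider here and neither N_7 nor any of its descendants is conditioned on, so the collider stays closed — the path is blocked at N_7.
Path 3: N_3 ← N_0 → N_6 ← N_4
  N_0 is a fork and N_0 is not conditioned on; N_6 is a collider and N_6 is conditioned on, which opens it — no node blocks this path, so it is active.
Path 4: N_3 ← N_1 → N_7 ← N_6 ← N_4
  N_1 is a fork here and N_1 is conditioned on, so the path is blocked at N_1.
Path 5: N_3 ← N_1 → N_6 ← N_4
  N_1 is a fork here and N_1 is conditioned on, so the path is blocked at N_1.
Path 6: N_3 → N_6 ← N_4
  N_6 is a collider and N_6 is conditioned on, which opens it — no node blocks this path, so it is active.
At least one path is unblocked, so d-separation fails.

No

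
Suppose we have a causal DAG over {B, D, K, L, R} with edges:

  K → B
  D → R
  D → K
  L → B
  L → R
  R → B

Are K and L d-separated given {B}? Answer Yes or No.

No

There are 4 undirected paths between K and L; checking each against the conditioning set {B}:
  1. K → B ← R ← L — B:collider[open]; R:chain[open] ⇒ active
  2. K → B ← L — B:collider[open] ⇒ active
  3. K ← D → R → B ← L — D:fork[open]; R:chain[open]; B:collider[open] ⇒ active
  4. K ← D → R ← L — D:fork[open]; R:collider[open] ⇒ active
At least one path is unblocked, so d-separation fails.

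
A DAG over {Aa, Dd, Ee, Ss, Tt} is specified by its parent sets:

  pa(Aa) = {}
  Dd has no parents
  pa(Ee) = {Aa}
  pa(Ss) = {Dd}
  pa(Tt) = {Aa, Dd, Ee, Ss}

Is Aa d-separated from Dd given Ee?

We examine all 4 paths between Aa and Dd:
Path 1: Aa → Ee → Tt ← Ss ← Dd
  Ee is a chain here and Ee is conditioned on, so the path is blocked at Ee.
Path 2: Aa → Ee → Tt ← Dd
  Ee is a chain here and Ee is conditioned on, so the path is blocked at Ee.
Path 3: Aa → Tt ← Ss ← Dd
  Tt is a collider here and neither Tt nor any of its descendants is conditioned on, so the collider stays closed — the path is blocked at Tt.
Path 4: Aa → Tt ← Dd
  Tt is a collider here and neither Tt nor any of its descendants is conditioned on, so the collider stays closed — the path is blocked at Tt.
Since every path is blocked, d-separation holds.

Yes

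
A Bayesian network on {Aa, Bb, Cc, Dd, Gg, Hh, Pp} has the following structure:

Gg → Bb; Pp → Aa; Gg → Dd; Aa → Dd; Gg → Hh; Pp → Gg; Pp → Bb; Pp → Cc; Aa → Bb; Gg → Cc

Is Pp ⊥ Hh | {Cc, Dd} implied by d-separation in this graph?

We examine all 6 paths between Pp and Hh:
Path 1: Pp → Gg → Hh
  Gg is a chain and Gg is not conditioned on — no node blocks this path, so it is active.
Path 2: Pp → Aa → Dd ← Gg → Hh
  Aa is a chain and Aa is not conditioned on; Dd is a collider and Dd is conditioned on, which opens it; Gg is a fork and Gg is not conditioned on — no node blocks this path, so it is active.
Path 3: Pp → Aa → Bb ← Gg → Hh
  Bb is a collider here and neither Bb nor any of its descendants is conditioned on, so the collider stays closed — the path is blocked at Bb.
Path 4: Pp → Bb ← Gg → Hh
  Bb is a collider here and neither Bb nor any of its descendants is conditioned on, so the collider stays closed — the path is blocked at Bb.
Path 5: Pp → Bb ← Aa → Dd ← Gg → Hh
  Bb is a collider here and neither Bb nor any of its descendants is conditioned on, so the collider stays closed — the path is blocked at Bb.
Path 6: Pp → Cc ← Gg → Hh
  Cc is a collider and Cc is conditioned on, which opens it; Gg is a fork and Gg is not conditioned on — no node blocks this path, so it is active.
Because an active path exists, Pp and Hh are not d-separated.

No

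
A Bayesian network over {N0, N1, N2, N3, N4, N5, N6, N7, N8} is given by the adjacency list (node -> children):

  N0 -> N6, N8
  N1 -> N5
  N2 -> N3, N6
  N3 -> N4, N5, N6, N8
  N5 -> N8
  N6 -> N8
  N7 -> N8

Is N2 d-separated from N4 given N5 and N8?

We examine all 6 paths between N2 and N4:
  1. N2 → N3 → N4 — N3:chain[open] ⇒ active
  2. N2 → N6 ← N3 → N4 — N6:collider[open]; N3:fork[open] ⇒ active
  3. N2 → N6 ← N0 → N8 ← N5 ← N3 → N4 — N6:collider[open]; N0:fork[open]; N8:collider[open]; N5:chain[blocks]; N3:fork[open] ⇒ blocked
  4. N2 → N6 ← N0 → N8 ← N3 → N4 — N6:collider[open]; N0:fork[open]; N8:collider[open]; N3:fork[open] ⇒ active
  5. N2 → N6 → N8 ← N5 ← N3 → N4 — N6:chain[open]; N8:collider[open]; N5:chain[blocks]; N3:fork[open] ⇒ blocked
  6. N2 → N6 → N8 ← N3 → N4 — N6:chain[open]; N8:collider[open]; N3:fork[open] ⇒ active
Since the path N2 → N3 → N4 is active, N2 and N4 are not d-separated given {N5, N8}.

No — N2 and N4 are not d-separated given {N5, N8}.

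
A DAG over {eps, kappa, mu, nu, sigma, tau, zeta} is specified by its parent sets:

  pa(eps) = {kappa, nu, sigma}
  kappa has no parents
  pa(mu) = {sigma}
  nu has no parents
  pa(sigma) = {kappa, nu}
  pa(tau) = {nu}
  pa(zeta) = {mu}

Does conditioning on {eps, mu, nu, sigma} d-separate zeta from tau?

We examine all 3 paths between zeta and tau:
Path 1: zeta ← mu ← sigma → eps ← nu → tau
  mu is a chain here and mu is conditioned on, so the path is blocked at mu.
Path 2: zeta ← mu ← sigma ← nu → tau
  mu is a chain here and mu is conditioned on, so the path is blocked at mu.
Path 3: zeta ← mu ← sigma ← kappa → eps ← nu → tau
  mu is a chain here and mu is conditioned on, so the path is blocked at mu.
Since every path is blocked, d-separation holds.

Yes — zeta and tau are d-separated given {eps, mu, nu, sigma}.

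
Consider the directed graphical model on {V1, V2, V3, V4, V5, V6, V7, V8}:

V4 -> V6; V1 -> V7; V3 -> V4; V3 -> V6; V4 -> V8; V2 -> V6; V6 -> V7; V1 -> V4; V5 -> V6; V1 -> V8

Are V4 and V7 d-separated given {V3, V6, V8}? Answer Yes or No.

No

We examine all 4 paths between V4 and V7:
Path 1: V4 ← V3 → V6 → V7
  V3 is a fork here and V3 is conditioned on, so the path is blocked at V3.
Path 2: V4 → V8 ← V1 → V7
  V8 is a collider and V8 is conditioned on, which opens it; V1 is a fork and V1 is not conditioned on — no node blocks this path, so it is active.
Path 3: V4 → V6 → V7
  V6 is a chain here and V6 is conditioned on, so the path is blocked at V6.
Path 4: V4 ← V1 → V7
  V1 is a fork and V1 is not conditioned on — no node blocks this path, so it is active.
Because an active path exists, V4 and V7 are not d-separated.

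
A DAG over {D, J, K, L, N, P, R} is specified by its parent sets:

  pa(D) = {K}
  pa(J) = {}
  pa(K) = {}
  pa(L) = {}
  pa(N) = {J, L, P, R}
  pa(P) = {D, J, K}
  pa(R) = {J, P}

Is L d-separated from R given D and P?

Yes — L and R are d-separated given {D, P}.

Enumerating the 5 paths from L to R and testing each for blocking by {D, P}:
Path 1: L → N ← J → P → R
  N is a collider here and neither N nor any of its descendants is conditioned on, so the collider stays closed — the path is blocked at N.
Path 2: L → N ← J → R
  N is a collider here and neither N nor any of its descendants is conditioned on, so the collider stays closed — the path is blocked at N.
Path 3: L → N ← P ← J → R
  N is a collider here and neither N nor any of its descendants is conditioned on, so the collider stays closed — the path is blocked at N.
Path 4: L → N ← P → R
  N is a collider here and neither N nor any of its descendants is conditioned on, so the collider stays closed — the path is blocked at N.
Path 5: L → N ← R
  N is a collider here and neither N nor any of its descendants is conditioned on, so the collider stays closed — the path is blocked at N.
Since every path is blocked, d-separation holds.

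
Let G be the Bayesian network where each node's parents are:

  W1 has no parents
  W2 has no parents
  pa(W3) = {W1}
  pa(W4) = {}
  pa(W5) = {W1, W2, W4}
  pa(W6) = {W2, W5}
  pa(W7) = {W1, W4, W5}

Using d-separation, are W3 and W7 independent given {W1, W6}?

There are 3 undirected paths between W3 and W7; checking each against the conditioning set {W1, W6}:
  1. W3 ← W1 → W7 — W1:fork[blocks] ⇒ blocked
  2. W3 ← W1 → W5 ← W4 → W7 — W1:fork[blocks]; W5:collider[open]; W4:fork[open] ⇒ blocked
  3. W3 ← W1 → W5 → W7 — W1:fork[blocks]; W5:chain[open] ⇒ blocked
Since every path is blocked, d-separation holds.

Yes — W3 and W7 are d-separated given {W1, W6}.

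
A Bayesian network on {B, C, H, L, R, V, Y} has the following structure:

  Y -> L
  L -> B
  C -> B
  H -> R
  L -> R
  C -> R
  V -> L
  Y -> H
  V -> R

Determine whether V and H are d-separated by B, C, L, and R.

No

There are 6 undirected paths between V and H; checking each against the conditioning set {B, C, L, R}:
Path 1: V → R ← C → B ← L ← Y → H
  C is a fork here and C is conditioned on, so the path is blocked at C.
Path 2: V → R ← H
  R is a collider and R is conditioned on, which opens it — no node blocks this path, so it is active.
Path 3: V → R ← L ← Y → H
  L is a chain here and L is conditioned on, so the path is blocked at L.
Path 4: V → L → R ← H
  L is a chain here and L is conditioned on, so the path is blocked at L.
Path 5: V → L → B ← C → R ← H
  L is a chain here and L is conditioned on, so the path is blocked at L.
Path 6: V → L ← Y → H
  L is a collider and L is conditioned on, which opens it; Y is a fork and Y is not conditioned on — no node blocks this path, so it is active.
Because an active path exists, V and H are not d-separated.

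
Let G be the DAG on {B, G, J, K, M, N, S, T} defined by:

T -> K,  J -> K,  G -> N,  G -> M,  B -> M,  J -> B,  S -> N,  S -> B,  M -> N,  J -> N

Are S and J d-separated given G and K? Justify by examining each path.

There are 6 undirected paths between S and J; checking each against the conditioning set {G, K}:
Path 1: S → N ← M ← B ← J
  N is a collider here and neither N nor any of its descendants is conditioned on, so the collider stays closed — the path is blocked at N.
Path 2: S → N ← G → M ← B ← J
  N is a collider here and neither N nor any of its descendants is conditioned on, so the collider stays closed — the path is blocked at N.
Path 3: S → N ← J
  N is a collider here and neither N nor any of its descendants is conditioned on, so the collider stays closed — the path is blocked at N.
Path 4: S → B → M → N ← J
  N is a collider here and neither N nor any of its descendants is conditioned on, so the collider stays closed — the path is blocked at N.
Path 5: S → B → M ← G → N ← J
  M is a collider here and neither M nor any of its descendants is conditioned on, so the collider stays closed — the path is blocked at M.
Path 6: S → B ← J
  B is a collider here and neither B nor any of its descendants is conditioned on, so the collider stays closed — the path is blocked at B.
Every path is blocked, so S and J are d-separated given {G, K}.

Yes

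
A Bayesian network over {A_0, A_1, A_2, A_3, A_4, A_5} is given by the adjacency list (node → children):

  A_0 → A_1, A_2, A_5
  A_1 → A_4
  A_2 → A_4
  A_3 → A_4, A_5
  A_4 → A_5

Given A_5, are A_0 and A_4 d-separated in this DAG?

No — A_0 and A_4 are not d-separated given {A_5}.

There are 4 undirected paths between A_0 and A_4; checking each against the conditioning set {A_5}:
  1. A_0 → A_2 → A_4 — A_2:chain[open] ⇒ active
  2. A_0 → A_1 → A_4 — A_1:chain[open] ⇒ active
  3. A_0 → A_5 ← A_4 — A_5:collider[open] ⇒ active
  4. A_0 → A_5 ← A_3 → A_4 — A_5:collider[open]; A_3:fork[open] ⇒ active
Since the path A_0 → A_2 → A_4 is active, A_0 and A_4 are not d-separated given {A_5}.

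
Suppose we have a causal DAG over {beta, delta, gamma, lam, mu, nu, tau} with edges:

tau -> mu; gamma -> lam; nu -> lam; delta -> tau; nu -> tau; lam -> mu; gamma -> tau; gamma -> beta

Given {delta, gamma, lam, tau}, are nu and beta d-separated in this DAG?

Enumerating the 4 paths from nu to beta and testing each for blocking by {delta, gamma, lam, tau}:
  1. nu → tau → mu ← lam ← gamma → beta — tau:chain[blocks]; mu:collider[blocks]; lam:chain[blocks]; gamma:fork[blocks] ⇒ blocked
  2. nu → tau ← gamma → beta — tau:collider[open]; gamma:fork[blocks] ⇒ blocked
  3. nu → lam → mu ← tau ← gamma → beta — lam:chain[blocks]; mu:collider[blocks]; tau:chain[blocks]; gamma:fork[blocks] ⇒ blocked
  4. nu → lam ← gamma → beta — lam:collider[open]; gamma:fork[blocks] ⇒ blocked
All paths are blocked; nu ⊥ beta | {delta, gamma, lam, tau} holds.

Yes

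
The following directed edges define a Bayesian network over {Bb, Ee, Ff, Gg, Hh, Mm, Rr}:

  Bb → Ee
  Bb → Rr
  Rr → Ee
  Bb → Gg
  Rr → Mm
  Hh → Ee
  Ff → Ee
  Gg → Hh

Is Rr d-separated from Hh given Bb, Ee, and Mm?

4 paths connect Rr and Hh; each must be blocked for d-separation to hold:
Path 1: Rr ← Bb → Gg → Hh
  Bb is a fork here and Bb is conditioned on, so the path is blocked at Bb.
Path 2: Rr ← Bb → Ee ← Hh
  Bb is a fork here and Bb is conditioned on, so the path is blocked at Bb.
Path 3: Rr → Ee ← Bb → Gg → Hh
  Bb is a fork here and Bb is conditioned on, so the path is blocked at Bb.
Path 4: Rr → Ee ← Hh
  Ee is a collider and Ee is conditioned on, which opens it — no node blocks this path, so it is active.
At least one path is unblocked, so d-separation fails.

No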